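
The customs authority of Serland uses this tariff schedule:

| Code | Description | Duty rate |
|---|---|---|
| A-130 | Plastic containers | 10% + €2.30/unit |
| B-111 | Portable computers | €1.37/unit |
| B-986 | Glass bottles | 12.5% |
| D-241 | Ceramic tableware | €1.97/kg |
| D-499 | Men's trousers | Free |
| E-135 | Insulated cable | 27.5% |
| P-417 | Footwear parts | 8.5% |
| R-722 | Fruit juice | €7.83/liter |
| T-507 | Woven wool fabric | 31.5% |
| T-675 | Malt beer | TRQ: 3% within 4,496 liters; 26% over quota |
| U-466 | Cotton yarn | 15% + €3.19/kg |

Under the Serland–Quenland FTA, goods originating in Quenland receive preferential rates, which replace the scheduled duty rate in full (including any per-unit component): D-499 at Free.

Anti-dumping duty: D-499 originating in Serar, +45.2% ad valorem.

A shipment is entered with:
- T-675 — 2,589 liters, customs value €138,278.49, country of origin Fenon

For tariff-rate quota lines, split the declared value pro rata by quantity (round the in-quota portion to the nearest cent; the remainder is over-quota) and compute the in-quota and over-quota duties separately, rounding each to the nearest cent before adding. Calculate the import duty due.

€4,148.35

Line 1 (T-675, Fenon, 2,589 liters, €138,278.49):
Code T-675 is under a tariff-rate quota (threshold 4,496 liters). Quantity 2,589 liters is within the quota, so the in-quota rate 3% applies to the full value.
Duty = €138,278.49 × 3% = €4,148.35.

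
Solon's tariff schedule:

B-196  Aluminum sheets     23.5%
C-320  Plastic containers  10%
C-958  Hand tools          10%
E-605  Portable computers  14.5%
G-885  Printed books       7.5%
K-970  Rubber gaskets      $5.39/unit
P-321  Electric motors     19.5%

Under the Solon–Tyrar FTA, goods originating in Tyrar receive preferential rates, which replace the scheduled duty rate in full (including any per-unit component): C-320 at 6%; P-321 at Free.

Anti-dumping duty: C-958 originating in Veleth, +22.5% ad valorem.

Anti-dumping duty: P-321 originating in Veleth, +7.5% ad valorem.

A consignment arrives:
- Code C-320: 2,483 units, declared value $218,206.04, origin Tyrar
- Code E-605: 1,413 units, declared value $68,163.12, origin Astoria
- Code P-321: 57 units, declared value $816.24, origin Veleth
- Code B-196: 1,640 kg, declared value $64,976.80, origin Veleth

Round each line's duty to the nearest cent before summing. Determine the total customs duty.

Line 1 (C-320, Tyrar, 2,483 units, $218,206.04):
Base rate for C-320 is 10%.
Origin Tyrar qualifies under the Solon–Tyrar agreement and C-320 is covered: preferential rate 6% applies instead.
Duty = $218,206.04 × 6% = $13,092.36.
Line 2 (E-605, Astoria, 1,413 units, $68,163.12):
Base rate for E-605 is 14.5%.
Duty = $68,163.12 × 14.5% = $9,883.65.
Line 3 (P-321, Veleth, 57 units, $816.24):
Base rate for P-321 is 19.5%.
P-321 has an FTA preferential rate, but origin Veleth is not Tyrar; base rate stands.
Additional duty on P-321 from Veleth: +7.5%. Applied ad valorem rate: 19.5% + 7.5% = 27%.
Duty = $816.24 × 27% = $220.38.
Line 4 (B-196, Veleth, 1,640 kg, $64,976.80):
Base rate for B-196 is 23.5%.
Duty = $64,976.80 × 23.5% = $15,269.55.
Total = $13,092.36 + $9,883.65 + $220.38 + $15,269.55 = $38,465.94.

$38,465.94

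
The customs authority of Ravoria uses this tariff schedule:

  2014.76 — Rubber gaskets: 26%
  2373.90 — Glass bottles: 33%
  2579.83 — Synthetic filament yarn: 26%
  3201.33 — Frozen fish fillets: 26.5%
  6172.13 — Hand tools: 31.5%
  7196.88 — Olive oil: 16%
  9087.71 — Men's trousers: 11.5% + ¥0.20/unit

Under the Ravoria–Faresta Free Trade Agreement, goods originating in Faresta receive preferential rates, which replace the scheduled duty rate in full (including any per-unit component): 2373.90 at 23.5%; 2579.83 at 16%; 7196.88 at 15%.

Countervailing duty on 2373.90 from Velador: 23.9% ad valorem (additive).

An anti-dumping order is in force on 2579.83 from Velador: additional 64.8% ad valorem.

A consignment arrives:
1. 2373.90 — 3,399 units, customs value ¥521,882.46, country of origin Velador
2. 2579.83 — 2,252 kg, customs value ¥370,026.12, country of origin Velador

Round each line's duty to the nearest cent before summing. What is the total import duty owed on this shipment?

¥632,934.84

Line 1 (2373.90, Velador, 3,399 units, ¥521,882.46):
Base rate for 2373.90 is 33%.
2373.90 has an FTA preferential rate, but origin Velador is not Faresta; base rate stands.
Additional duty on 2373.90 from Velador: +23.9%. Applied ad valorem rate: 33% + 23.9% = 56.9%.
Duty = ¥521,882.46 × 56.9% = ¥296,951.12.
Line 2 (2579.83, Velador, 2,252 kg, ¥370,026.12):
Base rate for 2579.83 is 26%.
2579.83 has an FTA preferential rate, but origin Velador is not Faresta; base rate stands.
Additional duty on 2579.83 from Velador: +64.8%. Applied ad valorem rate: 26% + 64.8% = 90.8%.
Duty = ¥370,026.12 × 90.8% = ¥335,983.72.
Total = ¥296,951.12 + ¥335,983.72 = ¥632,934.84.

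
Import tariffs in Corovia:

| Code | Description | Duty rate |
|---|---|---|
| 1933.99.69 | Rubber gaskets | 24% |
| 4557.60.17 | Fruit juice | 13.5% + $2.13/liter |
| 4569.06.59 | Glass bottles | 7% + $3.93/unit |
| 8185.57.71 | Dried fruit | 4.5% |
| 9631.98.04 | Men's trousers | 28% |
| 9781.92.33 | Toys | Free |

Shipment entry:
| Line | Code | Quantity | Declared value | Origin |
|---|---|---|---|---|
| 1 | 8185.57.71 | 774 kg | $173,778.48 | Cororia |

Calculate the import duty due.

Line 1 (8185.57.71, Cororia, 774 kg, $173,778.48):
Base rate for 8185.57.71 is 4.5%.
Duty = $173,778.48 × 4.5% = $7,820.03.

$7,820.03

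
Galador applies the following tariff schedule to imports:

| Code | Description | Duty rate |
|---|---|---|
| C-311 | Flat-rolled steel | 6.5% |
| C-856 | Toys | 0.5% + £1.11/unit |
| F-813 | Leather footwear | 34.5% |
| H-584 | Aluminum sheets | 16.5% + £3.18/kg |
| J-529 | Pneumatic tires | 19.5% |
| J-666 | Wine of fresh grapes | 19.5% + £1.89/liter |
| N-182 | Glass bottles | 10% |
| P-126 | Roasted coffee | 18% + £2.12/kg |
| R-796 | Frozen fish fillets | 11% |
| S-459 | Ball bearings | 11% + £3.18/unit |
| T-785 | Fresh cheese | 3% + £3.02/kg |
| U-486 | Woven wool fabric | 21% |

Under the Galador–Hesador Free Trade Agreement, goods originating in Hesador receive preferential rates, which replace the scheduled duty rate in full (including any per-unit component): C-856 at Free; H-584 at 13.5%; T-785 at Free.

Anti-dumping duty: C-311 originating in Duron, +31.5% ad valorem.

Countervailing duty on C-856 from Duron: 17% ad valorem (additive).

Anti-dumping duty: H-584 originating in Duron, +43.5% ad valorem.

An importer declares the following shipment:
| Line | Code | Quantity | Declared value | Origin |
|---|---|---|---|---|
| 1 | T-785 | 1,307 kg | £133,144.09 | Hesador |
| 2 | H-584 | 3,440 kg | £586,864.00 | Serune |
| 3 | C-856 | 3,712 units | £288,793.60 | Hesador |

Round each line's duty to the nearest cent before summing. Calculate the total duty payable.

Line 1 (T-785, Hesador, 1,307 kg, £133,144.09):
Base rate for T-785 is 3% + £3.02/kg.
Origin Hesador qualifies under the Galador–Hesador agreement and T-785 is covered: preferential rate Free applies instead.
Duty = £133,144.09 × 0% = £0.00.
Line 2 (H-584, Serune, 3,440 kg, £586,864.00):
Base rate for H-584 is 16.5% + £3.18/kg.
H-584 has an FTA preferential rate, but origin Serune is not Hesador; base rate stands.
The additional-duty order on H-584 targets Duron, not Serune; it does not apply.
Duty = £586,864.00 × 16.5% + 3,440 × £3.18 = £107,771.76.
Line 3 (C-856, Hesador, 3,712 units, £288,793.60):
Base rate for C-856 is 0.5% + £1.11/unit.
Origin Hesador qualifies under the Galador–Hesador agreement and C-856 is covered: preferential rate Free applies instead.
The additional-duty order on C-856 targets Duron, not Hesador; it does not apply.
Duty = £288,793.60 × 0% = £0.00.
Total = £0.00 + £107,771.76 + £0.00 = £107,771.76.

£107,771.76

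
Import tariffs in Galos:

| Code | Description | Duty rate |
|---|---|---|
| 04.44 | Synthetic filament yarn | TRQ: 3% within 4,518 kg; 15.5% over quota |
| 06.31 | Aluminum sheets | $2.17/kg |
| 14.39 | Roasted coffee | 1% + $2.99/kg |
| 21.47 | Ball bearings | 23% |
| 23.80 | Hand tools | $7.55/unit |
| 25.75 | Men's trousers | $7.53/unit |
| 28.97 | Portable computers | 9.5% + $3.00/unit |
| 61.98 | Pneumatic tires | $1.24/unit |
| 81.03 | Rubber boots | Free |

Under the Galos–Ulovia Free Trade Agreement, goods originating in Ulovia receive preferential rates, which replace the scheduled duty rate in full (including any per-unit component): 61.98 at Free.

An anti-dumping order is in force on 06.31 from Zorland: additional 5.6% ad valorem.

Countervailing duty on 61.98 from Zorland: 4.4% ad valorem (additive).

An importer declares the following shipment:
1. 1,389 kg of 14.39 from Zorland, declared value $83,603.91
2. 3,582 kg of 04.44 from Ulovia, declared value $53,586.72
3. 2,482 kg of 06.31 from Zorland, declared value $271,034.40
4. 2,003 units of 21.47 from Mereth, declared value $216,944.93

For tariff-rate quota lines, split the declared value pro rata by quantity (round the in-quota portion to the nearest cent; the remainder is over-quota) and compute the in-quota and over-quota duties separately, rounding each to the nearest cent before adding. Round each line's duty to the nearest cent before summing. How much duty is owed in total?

$77,057.95

Line 1 (14.39, Zorland, 1,389 kg, $83,603.91):
Base rate for 14.39 is 1% + $2.99/kg.
Duty = $83,603.91 × 1% + 1,389 × $2.99 = $4,989.15.
Line 2 (04.44, Ulovia, 3,582 kg, $53,586.72):
Code 04.44 is under a tariff-rate quota (threshold 4,518 kg). Quantity 3,582 kg is within the quota, so the in-quota rate 3% applies to the full value.
Duty = $53,586.72 × 3% = $1,607.60.
Line 3 (06.31, Zorland, 2,482 kg, $271,034.40):
Base rate for 06.31 is $2.17/kg.
Additional duty on 06.31 from Zorland: +5.6% ad valorem. Applied ad valorem rate = 5.6%.
Duty = $271,034.40 × 5.6% + 2,482 × $2.17 = $20,563.87.
Line 4 (21.47, Mereth, 2,003 units, $216,944.93):
Base rate for 21.47 is 23%.
Duty = $216,944.93 × 23% = $49,897.33.
Total = $4,989.15 + $1,607.60 + $20,563.87 + $49,897.33 = $77,057.95.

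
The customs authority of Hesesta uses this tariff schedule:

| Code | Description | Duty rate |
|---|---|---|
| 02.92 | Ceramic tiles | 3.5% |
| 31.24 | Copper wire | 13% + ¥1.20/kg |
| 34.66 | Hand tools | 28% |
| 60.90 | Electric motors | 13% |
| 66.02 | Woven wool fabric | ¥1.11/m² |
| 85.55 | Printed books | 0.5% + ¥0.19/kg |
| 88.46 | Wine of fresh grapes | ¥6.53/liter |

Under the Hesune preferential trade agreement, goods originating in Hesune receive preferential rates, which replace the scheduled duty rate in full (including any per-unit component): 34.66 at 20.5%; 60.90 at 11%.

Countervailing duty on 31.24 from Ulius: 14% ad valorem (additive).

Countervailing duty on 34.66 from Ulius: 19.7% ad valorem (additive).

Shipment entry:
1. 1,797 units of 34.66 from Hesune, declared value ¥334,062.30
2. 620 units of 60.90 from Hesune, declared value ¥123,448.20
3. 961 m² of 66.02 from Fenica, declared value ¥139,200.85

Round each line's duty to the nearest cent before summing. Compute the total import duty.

¥83,128.78

Line 1 (34.66, Hesune, 1,797 units, ¥334,062.30):
Base rate for 34.66 is 28%.
Origin Hesune qualifies under the Hesesta–Hesune agreement and 34.66 is covered: preferential rate 20.5% applies instead.
The additional-duty order on 34.66 targets Ulius, not Hesune; it does not apply.
Duty = ¥334,062.30 × 20.5% = ¥68,482.77.
Line 2 (60.90, Hesune, 620 units, ¥123,448.20):
Base rate for 60.90 is 13%.
Origin Hesune qualifies under the Hesesta–Hesune agreement and 60.90 is covered: preferential rate 11% applies instead.
Duty = ¥123,448.20 × 11% = ¥13,579.30.
Line 3 (66.02, Fenica, 961 m², ¥139,200.85):
Base rate for 66.02 is ¥1.11/m².
Duty = 961 × ¥1.11 = ¥1,066.71.
Total = ¥68,482.77 + ¥13,579.30 + ¥1,066.71 = ¥83,128.78.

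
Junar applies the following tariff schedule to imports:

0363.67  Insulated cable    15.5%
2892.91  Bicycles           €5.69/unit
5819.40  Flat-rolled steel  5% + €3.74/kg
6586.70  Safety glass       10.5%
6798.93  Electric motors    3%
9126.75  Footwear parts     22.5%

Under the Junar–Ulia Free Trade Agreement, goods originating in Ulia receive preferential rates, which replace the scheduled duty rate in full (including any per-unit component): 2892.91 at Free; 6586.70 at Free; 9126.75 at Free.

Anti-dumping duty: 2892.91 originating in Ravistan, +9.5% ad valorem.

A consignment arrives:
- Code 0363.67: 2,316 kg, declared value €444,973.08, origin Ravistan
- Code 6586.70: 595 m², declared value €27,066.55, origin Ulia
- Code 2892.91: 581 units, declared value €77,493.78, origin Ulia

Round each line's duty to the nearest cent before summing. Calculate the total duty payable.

€68,970.83

Line 1 (0363.67, Ravistan, 2,316 kg, €444,973.08):
Base rate for 0363.67 is 15.5%.
Duty = €444,973.08 × 15.5% = €68,970.83.
Line 2 (6586.70, Ulia, 595 m², €27,066.55):
Base rate for 6586.70 is 10.5%.
Origin Ulia qualifies under the Junar–Ulia agreement and 6586.70 is covered: preferential rate Free applies instead.
Duty = €27,066.55 × 0% = €0.00.
Line 3 (2892.91, Ulia, 581 units, €77,493.78):
Base rate for 2892.91 is €5.69/unit.
Origin Ulia qualifies under the Junar–Ulia agreement and 2892.91 is covered: preferential rate Free applies instead.
The additional-duty order on 2892.91 targets Ravistan, not Ulia; it does not apply.
Duty = €77,493.78 × 0% = €0.00.
Total = €68,970.83 + €0.00 + €0.00 = €68,970.83.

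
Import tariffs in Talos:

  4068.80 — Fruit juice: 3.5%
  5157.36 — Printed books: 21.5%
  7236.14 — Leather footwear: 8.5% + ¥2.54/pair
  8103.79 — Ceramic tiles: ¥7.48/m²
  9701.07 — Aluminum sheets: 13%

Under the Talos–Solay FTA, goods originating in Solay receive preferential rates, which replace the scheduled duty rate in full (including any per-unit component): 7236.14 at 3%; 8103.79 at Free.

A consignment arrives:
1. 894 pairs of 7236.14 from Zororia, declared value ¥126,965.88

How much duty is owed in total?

Line 1 (7236.14, Zororia, 894 pairs, ¥126,965.88):
Base rate for 7236.14 is 8.5% + ¥2.54/pair.
7236.14 has an FTA preferential rate, but origin Zororia is not Solay; base rate stands.
Duty = ¥126,965.88 × 8.5% + 894 × ¥2.54 = ¥13,062.86.

¥13,062.86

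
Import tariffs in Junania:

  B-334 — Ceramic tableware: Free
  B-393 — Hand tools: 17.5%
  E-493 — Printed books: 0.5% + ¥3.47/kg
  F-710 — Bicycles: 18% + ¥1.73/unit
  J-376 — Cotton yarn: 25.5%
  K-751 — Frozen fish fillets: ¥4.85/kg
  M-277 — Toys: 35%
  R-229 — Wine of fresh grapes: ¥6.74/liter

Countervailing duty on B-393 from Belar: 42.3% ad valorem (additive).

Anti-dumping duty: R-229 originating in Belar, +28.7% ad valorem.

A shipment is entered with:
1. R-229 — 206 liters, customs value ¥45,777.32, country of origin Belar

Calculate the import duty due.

Line 1 (R-229, Belar, 206 liters, ¥45,777.32):
Base rate for R-229 is ¥6.74/liter.
Additional duty on R-229 from Belar: +28.7% ad valorem. Applied ad valorem rate = 28.7%.
Duty = ¥45,777.32 × 28.7% + 206 × ¥6.74 = ¥14,526.53.

¥14,526.53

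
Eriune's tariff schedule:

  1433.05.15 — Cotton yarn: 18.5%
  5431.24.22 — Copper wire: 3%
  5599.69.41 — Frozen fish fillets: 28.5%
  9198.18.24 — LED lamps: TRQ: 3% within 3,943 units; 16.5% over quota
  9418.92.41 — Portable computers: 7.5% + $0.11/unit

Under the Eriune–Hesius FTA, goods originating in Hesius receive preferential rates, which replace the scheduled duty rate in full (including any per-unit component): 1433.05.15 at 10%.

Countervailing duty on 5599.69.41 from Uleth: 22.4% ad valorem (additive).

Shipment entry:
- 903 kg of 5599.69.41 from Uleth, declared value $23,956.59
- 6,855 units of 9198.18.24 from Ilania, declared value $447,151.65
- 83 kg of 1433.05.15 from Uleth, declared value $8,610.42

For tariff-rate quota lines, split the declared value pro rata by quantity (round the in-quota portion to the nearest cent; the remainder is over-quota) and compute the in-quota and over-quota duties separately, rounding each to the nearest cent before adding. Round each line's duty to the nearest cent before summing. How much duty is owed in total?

Line 1 (5599.69.41, Uleth, 903 kg, $23,956.59):
Base rate for 5599.69.41 is 28.5%.
Additional duty on 5599.69.41 from Uleth: +22.4%. Applied ad valorem rate: 28.5% + 22.4% = 50.9%.
Duty = $23,956.59 × 50.9% = $12,193.90.
Line 2 (9198.18.24, Ilania, 6,855 units, $447,151.65):
Code 9198.18.24 is under a tariff-rate quota (threshold 3,943 units). In-quota: 3,943 units at 3%; over-quota: 2,912 units at 16.5%.
Pro-rata value split: in-quota = $447,151.65 × 3,943/6,855 = $257,201.89; over-quota = $447,151.65 − $257,201.89 = $189,949.76.
In-quota duty = $257,201.89 × 3% = $7,716.06. Over-quota duty = $189,949.76 × 16.5% = $31,341.71.
Line duty = $7,716.06 + $31,341.71 = $39,057.77.
Line 3 (1433.05.15, Uleth, 83 kg, $8,610.42):
Base rate for 1433.05.15 is 18.5%.
1433.05.15 has an FTA preferential rate, but origin Uleth is not Hesius; base rate stands.
Duty = $8,610.42 × 18.5% = $1,592.93.
Total = $12,193.90 + $39,057.77 + $1,592.93 = $52,844.60.

$52,844.60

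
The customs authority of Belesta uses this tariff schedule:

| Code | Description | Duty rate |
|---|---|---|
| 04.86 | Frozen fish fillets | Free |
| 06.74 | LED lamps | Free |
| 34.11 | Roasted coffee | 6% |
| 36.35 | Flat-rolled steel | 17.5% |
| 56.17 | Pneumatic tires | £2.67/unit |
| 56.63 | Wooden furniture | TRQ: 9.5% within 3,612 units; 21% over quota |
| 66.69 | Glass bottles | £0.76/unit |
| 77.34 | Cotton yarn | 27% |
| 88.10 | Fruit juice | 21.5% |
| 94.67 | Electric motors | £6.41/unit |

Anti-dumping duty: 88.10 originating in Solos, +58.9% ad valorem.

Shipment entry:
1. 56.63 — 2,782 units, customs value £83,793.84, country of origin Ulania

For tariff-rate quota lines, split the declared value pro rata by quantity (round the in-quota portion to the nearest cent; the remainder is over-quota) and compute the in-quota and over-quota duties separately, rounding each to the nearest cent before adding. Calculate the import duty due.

Line 1 (56.63, Ulania, 2,782 units, £83,793.84):
Code 56.63 is under a tariff-rate quota (threshold 3,612 units). Quantity 2,782 units is within the quota, so the in-quota rate 9.5% applies to the full value.
Duty = £83,793.84 × 9.5% = £7,960.41.

£7,960.41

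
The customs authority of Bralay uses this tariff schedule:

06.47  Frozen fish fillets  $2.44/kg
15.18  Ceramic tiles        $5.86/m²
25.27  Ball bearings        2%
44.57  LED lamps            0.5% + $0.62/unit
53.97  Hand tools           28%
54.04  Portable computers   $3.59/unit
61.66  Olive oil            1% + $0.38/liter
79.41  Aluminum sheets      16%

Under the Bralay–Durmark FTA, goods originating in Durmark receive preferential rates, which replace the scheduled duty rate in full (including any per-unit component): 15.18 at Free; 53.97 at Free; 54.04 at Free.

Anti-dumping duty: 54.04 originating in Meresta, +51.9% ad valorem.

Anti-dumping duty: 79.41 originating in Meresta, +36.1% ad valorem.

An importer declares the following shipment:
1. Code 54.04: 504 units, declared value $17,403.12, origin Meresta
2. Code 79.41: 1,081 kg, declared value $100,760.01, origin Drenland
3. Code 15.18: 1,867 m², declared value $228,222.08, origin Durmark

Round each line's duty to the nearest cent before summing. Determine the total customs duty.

$26,963.18

Line 1 (54.04, Meresta, 504 units, $17,403.12):
Base rate for 54.04 is $3.59/unit.
54.04 has an FTA preferential rate, but origin Meresta is not Durmark; base rate stands.
Additional duty on 54.04 from Meresta: +51.9% ad valorem. Applied ad valorem rate = 51.9%.
Duty = $17,403.12 × 51.9% + 504 × $3.59 = $10,841.58.
Line 2 (79.41, Drenland, 1,081 kg, $100,760.01):
Base rate for 79.41 is 16%.
The additional-duty order on 79.41 targets Meresta, not Drenland; it does not apply.
Duty = $100,760.01 × 16% = $16,121.60.
Line 3 (15.18, Durmark, 1,867 m², $228,222.08):
Base rate for 15.18 is $5.86/m².
Origin Durmark qualifies under the Bralay–Durmark agreement and 15.18 is covered: preferential rate Free applies instead.
Duty = $228,222.08 × 0% = $0.00.
Total = $10,841.58 + $16,121.60 + $0.00 = $26,963.18.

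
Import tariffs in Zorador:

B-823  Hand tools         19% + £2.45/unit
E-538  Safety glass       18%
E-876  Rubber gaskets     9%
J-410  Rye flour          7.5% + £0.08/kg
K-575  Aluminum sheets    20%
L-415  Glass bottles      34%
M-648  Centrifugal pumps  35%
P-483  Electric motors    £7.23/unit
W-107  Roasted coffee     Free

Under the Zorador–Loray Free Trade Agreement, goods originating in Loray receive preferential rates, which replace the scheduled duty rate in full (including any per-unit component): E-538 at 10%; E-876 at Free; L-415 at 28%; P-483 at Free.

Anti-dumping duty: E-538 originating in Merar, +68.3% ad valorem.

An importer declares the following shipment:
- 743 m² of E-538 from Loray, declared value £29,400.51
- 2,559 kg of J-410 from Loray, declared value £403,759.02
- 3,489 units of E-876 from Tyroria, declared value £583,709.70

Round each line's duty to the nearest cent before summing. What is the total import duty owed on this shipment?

Line 1 (E-538, Loray, 743 m², £29,400.51):
Base rate for E-538 is 18%.
Origin Loray qualifies under the Zorador–Loray agreement and E-538 is covered: preferential rate 10% applies instead.
The additional-duty order on E-538 targets Merar, not Loray; it does not apply.
Duty = £29,400.51 × 10% = £2,940.05.
Line 2 (J-410, Loray, 2,559 kg, £403,759.02):
Base rate for J-410 is 7.5% + £0.08/kg.
Origin Loray is the FTA partner but J-410 is not on the preference list; base rate stands.
Duty = £403,759.02 × 7.5% + 2,559 × £0.08 = £30,486.65.
Line 3 (E-876, Tyroria, 3,489 units, £583,709.70):
Base rate for E-876 is 9%.
E-876 has an FTA preferential rate, but origin Tyroria is not Loray; base rate stands.
Duty = £583,709.70 × 9% = £52,533.87.
Total = £2,940.05 + £30,486.65 + £52,533.87 = £85,960.57.

£85,960.57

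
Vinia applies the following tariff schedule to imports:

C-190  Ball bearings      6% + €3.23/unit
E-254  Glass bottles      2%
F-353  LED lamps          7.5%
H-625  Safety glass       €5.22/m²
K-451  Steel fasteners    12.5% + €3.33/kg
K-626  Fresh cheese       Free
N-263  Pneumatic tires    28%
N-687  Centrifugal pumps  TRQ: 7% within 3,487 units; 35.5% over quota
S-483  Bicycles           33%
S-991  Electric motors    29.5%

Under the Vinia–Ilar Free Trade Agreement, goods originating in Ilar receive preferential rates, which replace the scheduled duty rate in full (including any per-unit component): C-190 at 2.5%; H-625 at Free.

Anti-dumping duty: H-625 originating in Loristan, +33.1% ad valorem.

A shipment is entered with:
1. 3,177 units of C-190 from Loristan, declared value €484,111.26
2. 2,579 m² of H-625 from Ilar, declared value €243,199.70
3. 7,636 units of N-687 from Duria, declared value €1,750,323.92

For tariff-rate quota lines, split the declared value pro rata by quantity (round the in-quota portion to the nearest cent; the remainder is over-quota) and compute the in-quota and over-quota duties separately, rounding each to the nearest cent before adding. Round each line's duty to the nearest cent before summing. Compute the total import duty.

Line 1 (C-190, Loristan, 3,177 units, €484,111.26):
Base rate for C-190 is 6% + €3.23/unit.
C-190 has an FTA preferential rate, but origin Loristan is not Ilar; base rate stands.
Duty = €484,111.26 × 6% + 3,177 × €3.23 = €39,308.39.
Line 2 (H-625, Ilar, 2,579 m², €243,199.70):
Base rate for H-625 is €5.22/m².
Origin Ilar qualifies under the Vinia–Ilar agreement and H-625 is covered: preferential rate Free applies instead.
The additional-duty order on H-625 targets Loristan, not Ilar; it does not apply.
Duty = €243,199.70 × 0% = €0.00.
Line 3 (N-687, Duria, 7,636 units, €1,750,323.92):
Code N-687 is under a tariff-rate quota (threshold 3,487 units). In-quota: 3,487 units at 7%; over-quota: 4,149 units at 35.5%.
Pro-rata value split: in-quota = €1,750,323.92 × 3,487/7,636 = €799,290.14; over-quota = €1,750,323.92 − €799,290.14 = €951,033.78.
In-quota duty = €799,290.14 × 7% = €55,950.31. Over-quota duty = €951,033.78 × 35.5% = €337,616.99.
Line duty = €55,950.31 + €337,616.99 = €393,567.30.
Total = €39,308.39 + €0.00 + €393,567.30 = €432,875.69.

€432,875.69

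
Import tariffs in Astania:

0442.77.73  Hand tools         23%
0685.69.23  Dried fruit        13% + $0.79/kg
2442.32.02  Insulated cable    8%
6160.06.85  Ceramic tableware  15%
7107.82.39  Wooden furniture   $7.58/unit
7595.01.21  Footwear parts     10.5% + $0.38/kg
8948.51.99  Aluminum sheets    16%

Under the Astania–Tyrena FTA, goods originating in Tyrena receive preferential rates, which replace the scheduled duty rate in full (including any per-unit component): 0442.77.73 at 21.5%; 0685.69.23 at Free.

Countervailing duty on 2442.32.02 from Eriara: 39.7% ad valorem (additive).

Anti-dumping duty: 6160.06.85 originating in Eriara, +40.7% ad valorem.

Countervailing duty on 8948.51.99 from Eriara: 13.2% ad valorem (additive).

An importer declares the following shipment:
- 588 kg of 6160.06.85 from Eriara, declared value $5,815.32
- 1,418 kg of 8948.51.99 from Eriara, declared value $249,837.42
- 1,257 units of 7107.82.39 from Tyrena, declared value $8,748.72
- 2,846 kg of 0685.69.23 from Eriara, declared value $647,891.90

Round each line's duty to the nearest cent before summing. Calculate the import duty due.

Line 1 (6160.06.85, Eriara, 588 kg, $5,815.32):
Base rate for 6160.06.85 is 15%.
Additional duty on 6160.06.85 from Eriara: +40.7%. Applied ad valorem rate: 15% + 40.7% = 55.7%.
Duty = $5,815.32 × 55.7% = $3,239.13.
Line 2 (8948.51.99, Eriara, 1,418 kg, $249,837.42):
Base rate for 8948.51.99 is 16%.
Additional duty on 8948.51.99 from Eriara: +13.2%. Applied ad valorem rate: 16% + 13.2% = 29.2%.
Duty = $249,837.42 × 29.2% = $72,952.53.
Line 3 (7107.82.39, Tyrena, 1,257 units, $8,748.72):
Base rate for 7107.82.39 is $7.58/unit.
Origin Tyrena is the FTA partner but 7107.82.39 is not on the preference list; base rate stands.
Duty = 1,257 × $7.58 = $9,528.06.
Line 4 (0685.69.23, Eriara, 2,846 kg, $647,891.90):
Base rate for 0685.69.23 is 13% + $0.79/kg.
0685.69.23 has an FTA preferential rate, but origin Eriara is not Tyrena; base rate stands.
Duty = $647,891.90 × 13% + 2,846 × $0.79 = $86,474.29.
Total = $3,239.13 + $72,952.53 + $9,528.06 + $86,474.29 = $172,194.01.

$172,194.01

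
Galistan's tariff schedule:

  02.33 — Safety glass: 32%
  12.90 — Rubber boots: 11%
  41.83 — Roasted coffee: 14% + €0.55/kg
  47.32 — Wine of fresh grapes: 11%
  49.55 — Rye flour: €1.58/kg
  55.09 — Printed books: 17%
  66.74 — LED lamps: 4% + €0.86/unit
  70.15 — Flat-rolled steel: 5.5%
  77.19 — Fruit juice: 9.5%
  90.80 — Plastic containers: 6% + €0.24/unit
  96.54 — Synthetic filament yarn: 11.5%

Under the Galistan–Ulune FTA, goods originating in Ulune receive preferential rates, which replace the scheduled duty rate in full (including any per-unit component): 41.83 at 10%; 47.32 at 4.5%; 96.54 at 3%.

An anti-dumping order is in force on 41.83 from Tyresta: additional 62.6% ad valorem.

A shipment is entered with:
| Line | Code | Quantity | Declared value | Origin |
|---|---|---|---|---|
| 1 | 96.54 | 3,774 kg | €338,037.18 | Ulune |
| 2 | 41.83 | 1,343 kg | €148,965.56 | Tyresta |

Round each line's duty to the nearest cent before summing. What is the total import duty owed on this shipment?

Line 1 (96.54, Ulune, 3,774 kg, €338,037.18):
Base rate for 96.54 is 11.5%.
Origin Ulune qualifies under the Galistan–Ulune agreement and 96.54 is covered: preferential rate 3% applies instead.
Duty = €338,037.18 × 3% = €10,141.12.
Line 2 (41.83, Tyresta, 1,343 kg, €148,965.56):
Base rate for 41.83 is 14% + €0.55/kg.
41.83 has an FTA preferential rate, but origin Tyresta is not Ulune; base rate stands.
Additional duty on 41.83 from Tyresta: +62.6%. Applied ad valorem rate: 14% + 62.6% = 76.6%.
Duty = €148,965.56 × 76.6% + 1,343 × €0.55 = €114,846.27.
Total = €10,141.12 + €114,846.27 = €124,987.39.

€124,987.39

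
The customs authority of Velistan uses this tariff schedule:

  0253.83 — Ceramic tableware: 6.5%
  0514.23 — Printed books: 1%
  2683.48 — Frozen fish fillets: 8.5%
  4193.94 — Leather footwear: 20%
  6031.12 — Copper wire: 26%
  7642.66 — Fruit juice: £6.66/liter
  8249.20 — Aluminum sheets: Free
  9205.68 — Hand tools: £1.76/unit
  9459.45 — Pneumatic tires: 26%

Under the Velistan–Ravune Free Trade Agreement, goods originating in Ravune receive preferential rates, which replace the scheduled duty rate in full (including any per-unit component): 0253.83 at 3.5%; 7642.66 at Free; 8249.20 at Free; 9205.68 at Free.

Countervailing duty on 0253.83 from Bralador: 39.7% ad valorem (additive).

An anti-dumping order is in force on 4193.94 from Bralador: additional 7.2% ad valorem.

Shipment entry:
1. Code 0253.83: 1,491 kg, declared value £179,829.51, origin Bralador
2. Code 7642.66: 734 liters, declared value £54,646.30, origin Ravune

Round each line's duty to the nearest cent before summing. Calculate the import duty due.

Line 1 (0253.83, Bralador, 1,491 kg, £179,829.51):
Base rate for 0253.83 is 6.5%.
0253.83 has an FTA preferential rate, but origin Bralador is not Ravune; base rate stands.
Additional duty on 0253.83 from Bralador: +39.7%. Applied ad valorem rate: 6.5% + 39.7% = 46.2%.
Duty = £179,829.51 × 46.2% = £83,081.23.
Line 2 (7642.66, Ravune, 734 liters, £54,646.30):
Base rate for 7642.66 is £6.66/liter.
Origin Ravune qualifies under the Velistan–Ravune agreement and 7642.66 is covered: preferential rate Free applies instead.
Duty = £54,646.30 × 0% = £0.00.
Total = £83,081.23 + £0.00 = £83,081.23.

£83,081.23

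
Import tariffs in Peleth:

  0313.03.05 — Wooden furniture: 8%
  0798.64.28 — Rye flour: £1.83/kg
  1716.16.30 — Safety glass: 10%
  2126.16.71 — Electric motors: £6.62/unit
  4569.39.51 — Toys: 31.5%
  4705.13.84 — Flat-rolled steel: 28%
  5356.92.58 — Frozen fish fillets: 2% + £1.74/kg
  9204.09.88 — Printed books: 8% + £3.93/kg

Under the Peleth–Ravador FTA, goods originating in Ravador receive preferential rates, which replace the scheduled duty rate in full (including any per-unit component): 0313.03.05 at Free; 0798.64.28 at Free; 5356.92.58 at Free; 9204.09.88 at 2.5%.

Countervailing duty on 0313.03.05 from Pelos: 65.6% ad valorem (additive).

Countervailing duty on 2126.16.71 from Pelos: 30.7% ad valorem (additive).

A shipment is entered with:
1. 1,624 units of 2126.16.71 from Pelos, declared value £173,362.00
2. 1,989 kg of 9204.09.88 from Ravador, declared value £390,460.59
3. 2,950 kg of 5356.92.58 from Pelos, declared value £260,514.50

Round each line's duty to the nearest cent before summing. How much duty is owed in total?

£84,077.81

Line 1 (2126.16.71, Pelos, 1,624 units, £173,362.00):
Base rate for 2126.16.71 is £6.62/unit.
Additional duty on 2126.16.71 from Pelos: +30.7% ad valorem. Applied ad valorem rate = 30.7%.
Duty = £173,362.00 × 30.7% + 1,624 × £6.62 = £63,973.01.
Line 2 (9204.09.88, Ravador, 1,989 kg, £390,460.59):
Base rate for 9204.09.88 is 8% + £3.93/kg.
Origin Ravador qualifies under the Peleth–Ravador agreement and 9204.09.88 is covered: preferential rate 2.5% applies instead.
Duty = £390,460.59 × 2.5% = £9,761.51.
Line 3 (5356.92.58, Pelos, 2,950 kg, £260,514.50):
Base rate for 5356.92.58 is 2% + £1.74/kg.
5356.92.58 has an FTA preferential rate, but origin Pelos is not Ravador; base rate stands.
Duty = £260,514.50 × 2% + 2,950 × £1.74 = £10,343.29.
Total = £63,973.01 + £9,761.51 + £10,343.29 = £84,077.81.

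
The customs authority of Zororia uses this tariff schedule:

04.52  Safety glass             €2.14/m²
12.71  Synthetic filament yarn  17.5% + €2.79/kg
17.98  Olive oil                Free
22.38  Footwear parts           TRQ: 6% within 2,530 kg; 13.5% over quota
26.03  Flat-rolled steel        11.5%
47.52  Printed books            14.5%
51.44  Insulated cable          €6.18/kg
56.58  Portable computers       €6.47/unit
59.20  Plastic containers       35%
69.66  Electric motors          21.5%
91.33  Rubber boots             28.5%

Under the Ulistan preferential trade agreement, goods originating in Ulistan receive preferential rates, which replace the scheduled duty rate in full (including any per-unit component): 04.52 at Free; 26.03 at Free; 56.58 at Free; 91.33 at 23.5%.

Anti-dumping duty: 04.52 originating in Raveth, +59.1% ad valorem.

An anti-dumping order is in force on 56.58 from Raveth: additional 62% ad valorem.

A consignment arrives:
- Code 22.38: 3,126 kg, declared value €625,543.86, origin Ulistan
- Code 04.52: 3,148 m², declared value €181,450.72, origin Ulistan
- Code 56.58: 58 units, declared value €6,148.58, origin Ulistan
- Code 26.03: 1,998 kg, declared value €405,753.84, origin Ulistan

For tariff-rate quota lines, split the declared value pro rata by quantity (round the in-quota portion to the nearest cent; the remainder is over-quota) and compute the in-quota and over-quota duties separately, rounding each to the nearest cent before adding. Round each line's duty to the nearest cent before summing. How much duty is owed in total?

Line 1 (22.38, Ulistan, 3,126 kg, €625,543.86):
Code 22.38 is under a tariff-rate quota (threshold 2,530 kg). In-quota: 2,530 kg at 6%; over-quota: 596 kg at 13.5%.
Pro-rata value split: in-quota = €625,543.86 × 2,530/3,126 = €506,278.30; over-quota = €625,543.86 − €506,278.30 = €119,265.56.
In-quota duty = €506,278.30 × 6% = €30,376.70. Over-quota duty = €119,265.56 × 13.5% = €16,100.85.
Line duty = €30,376.70 + €16,100.85 = €46,477.55.
Line 2 (04.52, Ulistan, 3,148 m², €181,450.72):
Base rate for 04.52 is €2.14/m².
Origin Ulistan qualifies under the Zororia–Ulistan agreement and 04.52 is covered: preferential rate Free applies instead.
The additional-duty order on 04.52 targets Raveth, not Ulistan; it does not apply.
Duty = €181,450.72 × 0% = €0.00.
Line 3 (56.58, Ulistan, 58 units, €6,148.58):
Base rate for 56.58 is €6.47/unit.
Origin Ulistan qualifies under the Zororia–Ulistan agreement and 56.58 is covered: preferential rate Free applies instead.
The additional-duty order on 56.58 targets Raveth, not Ulistan; it does not apply.
Duty = €6,148.58 × 0% = €0.00.
Line 4 (26.03, Ulistan, 1,998 kg, €405,753.84):
Base rate for 26.03 is 11.5%.
Origin Ulistan qualifies under the Zororia–Ulistan agreement and 26.03 is covered: preferential rate Free applies instead.
Duty = €405,753.84 × 0% = €0.00.
Total = €46,477.55 + €0.00 + €0.00 + €0.00 = €46,477.55.

€46,477.55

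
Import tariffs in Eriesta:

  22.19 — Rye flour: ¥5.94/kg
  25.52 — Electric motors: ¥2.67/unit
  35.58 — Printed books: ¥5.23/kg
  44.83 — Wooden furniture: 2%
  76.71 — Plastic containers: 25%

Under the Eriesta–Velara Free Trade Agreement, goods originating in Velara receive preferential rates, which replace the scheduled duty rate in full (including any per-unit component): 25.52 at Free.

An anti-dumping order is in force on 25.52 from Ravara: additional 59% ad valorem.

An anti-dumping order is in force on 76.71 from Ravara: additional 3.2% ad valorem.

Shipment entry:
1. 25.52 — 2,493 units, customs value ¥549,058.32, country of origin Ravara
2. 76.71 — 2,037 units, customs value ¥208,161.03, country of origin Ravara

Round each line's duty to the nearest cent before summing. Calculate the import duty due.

¥389,302.13

Line 1 (25.52, Ravara, 2,493 units, ¥549,058.32):
Base rate for 25.52 is ¥2.67/unit.
25.52 has an FTA preferential rate, but origin Ravara is not Velara; base rate stands.
Additional duty on 25.52 from Ravara: +59% ad valorem. Applied ad valorem rate = 59%.
Duty = ¥549,058.32 × 59% + 2,493 × ¥2.67 = ¥330,600.72.
Line 2 (76.71, Ravara, 2,037 units, ¥208,161.03):
Base rate for 76.71 is 25%.
Additional duty on 76.71 from Ravara: +3.2%. Applied ad valorem rate: 25% + 3.2% = 28.2%.
Duty = ¥208,161.03 × 28.2% = ¥58,701.41.
Total = ¥330,600.72 + ¥58,701.41 = ¥389,302.13.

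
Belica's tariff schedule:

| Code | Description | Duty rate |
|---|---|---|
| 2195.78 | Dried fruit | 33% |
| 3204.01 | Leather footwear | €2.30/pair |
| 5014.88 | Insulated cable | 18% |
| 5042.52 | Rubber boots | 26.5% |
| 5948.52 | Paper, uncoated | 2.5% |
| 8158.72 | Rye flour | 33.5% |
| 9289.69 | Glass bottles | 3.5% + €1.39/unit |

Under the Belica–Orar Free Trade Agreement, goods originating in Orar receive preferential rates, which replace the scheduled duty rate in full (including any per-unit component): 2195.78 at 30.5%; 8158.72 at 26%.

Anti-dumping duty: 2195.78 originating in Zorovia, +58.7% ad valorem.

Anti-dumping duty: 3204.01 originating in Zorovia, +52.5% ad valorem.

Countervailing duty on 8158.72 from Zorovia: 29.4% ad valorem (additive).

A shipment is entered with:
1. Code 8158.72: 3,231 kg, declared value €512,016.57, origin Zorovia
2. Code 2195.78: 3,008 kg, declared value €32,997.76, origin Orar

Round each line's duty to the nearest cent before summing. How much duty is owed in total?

Line 1 (8158.72, Zorovia, 3,231 kg, €512,016.57):
Base rate for 8158.72 is 33.5%.
8158.72 has an FTA preferential rate, but origin Zorovia is not Orar; base rate stands.
Additional duty on 8158.72 from Zorovia: +29.4%. Applied ad valorem rate: 33.5% + 29.4% = 62.9%.
Duty = €512,016.57 × 62.9% = €322,058.42.
Line 2 (2195.78, Orar, 3,008 kg, €32,997.76):
Base rate for 2195.78 is 33%.
Origin Orar qualifies under the Belica–Orar agreement and 2195.78 is covered: preferential rate 30.5% applies instead.
The additional-duty order on 2195.78 targets Zorovia, not Orar; it does not apply.
Duty = €32,997.76 × 30.5% = €10,064.32.
Total = €322,058.42 + €10,064.32 = €332,122.74.

€332,122.74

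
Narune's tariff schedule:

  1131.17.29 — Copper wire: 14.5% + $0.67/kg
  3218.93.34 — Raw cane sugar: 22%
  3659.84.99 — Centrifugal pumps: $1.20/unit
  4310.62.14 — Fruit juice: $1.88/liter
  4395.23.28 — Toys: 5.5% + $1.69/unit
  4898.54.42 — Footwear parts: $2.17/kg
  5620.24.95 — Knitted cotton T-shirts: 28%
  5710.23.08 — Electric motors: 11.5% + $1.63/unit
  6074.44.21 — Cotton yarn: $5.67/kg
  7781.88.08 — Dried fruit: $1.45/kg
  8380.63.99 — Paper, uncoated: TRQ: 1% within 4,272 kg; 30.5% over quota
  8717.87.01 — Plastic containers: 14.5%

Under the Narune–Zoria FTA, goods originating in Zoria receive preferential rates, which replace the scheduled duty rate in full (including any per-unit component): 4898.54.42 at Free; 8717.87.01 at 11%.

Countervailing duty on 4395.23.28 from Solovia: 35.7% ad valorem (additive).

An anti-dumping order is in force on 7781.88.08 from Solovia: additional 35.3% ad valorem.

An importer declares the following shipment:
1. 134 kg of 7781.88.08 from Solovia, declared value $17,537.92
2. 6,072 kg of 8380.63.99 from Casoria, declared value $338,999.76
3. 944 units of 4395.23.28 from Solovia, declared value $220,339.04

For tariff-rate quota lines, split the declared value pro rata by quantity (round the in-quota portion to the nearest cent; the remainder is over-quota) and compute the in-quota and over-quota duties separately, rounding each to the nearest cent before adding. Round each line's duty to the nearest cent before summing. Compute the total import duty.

$131,795.96

Line 1 (7781.88.08, Solovia, 134 kg, $17,537.92):
Base rate for 7781.88.08 is $1.45/kg.
Additional duty on 7781.88.08 from Solovia: +35.3% ad valorem. Applied ad valorem rate = 35.3%.
Duty = $17,537.92 × 35.3% + 134 × $1.45 = $6,385.19.
Line 2 (8380.63.99, Casoria, 6,072 kg, $338,999.76):
Code 8380.63.99 is under a tariff-rate quota (threshold 4,272 kg). In-quota: 4,272 kg at 1%; over-quota: 1,800 kg at 30.5%.
Pro-rata value split: in-quota = $338,999.76 × 4,272/6,072 = $238,505.76; over-quota = $338,999.76 − $238,505.76 = $100,494.00.
In-quota duty = $238,505.76 × 1% = $2,385.06. Over-quota duty = $100,494.00 × 30.5% = $30,650.67.
Line duty = $2,385.06 + $30,650.67 = $33,035.73.
Line 3 (4395.23.28, Solovia, 944 units, $220,339.04):
Base rate for 4395.23.28 is 5.5% + $1.69/unit.
Additional duty on 4395.23.28 from Solovia: +35.7%. Applied ad valorem rate: 5.5% + 35.7% = 41.2%.
Duty = $220,339.04 × 41.2% + 944 × $1.69 = $92,375.04.
Total = $6,385.19 + $33,035.73 + $92,375.04 = $131,795.96.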